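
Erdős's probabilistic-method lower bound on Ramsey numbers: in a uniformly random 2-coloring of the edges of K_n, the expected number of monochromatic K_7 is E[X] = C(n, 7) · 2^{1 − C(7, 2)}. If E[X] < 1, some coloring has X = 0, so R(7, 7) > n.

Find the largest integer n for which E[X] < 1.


We need C(n, 7) · 2^{1 − 21} < 1, i.e. C(n, 7) < 2^{21 − 1} = 1048576.
Check values of n near the boundary:
  n = 24: C(24, 7) = 346104; 346104 < 1048576? YES
  n = 25: C(25, 7) = 480700; 480700 < 1048576? YES
  n = 26: C(26, 7) = 657800; 657800 < 1048576? YES
  n = 27: C(27, 7) = 888030; 888030 < 1048576? YES
  n = 28: C(28, 7) = 1184040; 1184040 < 1048576? NO
The largest n with C(n, 7) < 1048576 is n = 27 (where E[X] = 444015/524288 ≈ 0.8468914). Hence R(7, 7) > 27, i.e. R(7, 7) ≥ 28.

Largest n = 27; hence R(7, 7) > 27.


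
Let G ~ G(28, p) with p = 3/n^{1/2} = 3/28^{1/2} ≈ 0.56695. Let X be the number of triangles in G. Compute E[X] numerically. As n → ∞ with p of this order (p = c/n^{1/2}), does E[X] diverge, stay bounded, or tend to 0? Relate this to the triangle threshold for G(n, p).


Number of potential triangles: C(28, 3) = 3276.
Each occurs with probability p³ ≈ (0.56695)³ ≈ 1.8223287e-01.
By linearity: E[X] = C(28, 3)·p³ ≈ 3276 · 1.8223287e-01 ≈ 596.99489.
Since α = 1/2 < 1, p = c/n^{1/2} ≫ 1/n is above the triangle threshold p ~ 1/n. Asymptotically E[X] ~ (c³/6)·n^{3(1−α)} = (3³/6)·n^{1.5} → ∞; triangles are abundant w.h.p.

E[X] ≈ 596.99489; in regime p = Θ(1/n^{1/2}) E[X] diverges (above the triangle threshold p ~ 1/n).


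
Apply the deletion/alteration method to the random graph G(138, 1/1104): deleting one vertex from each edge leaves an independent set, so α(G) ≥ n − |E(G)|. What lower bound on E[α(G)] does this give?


E[|E(G)|] = C(138, 2)·p = 9453 · (1/1104) = 137/16.
E[α(G)] ≥ n − E[|E(G)|] = 138 − 137/16 = 2071/16.
Numerically: ≈ 129.438.
(This is only a lower bound; the true E[α(G)] may be larger.)

E[α(G)] ≥ 2071/16 ≈ 129.438.


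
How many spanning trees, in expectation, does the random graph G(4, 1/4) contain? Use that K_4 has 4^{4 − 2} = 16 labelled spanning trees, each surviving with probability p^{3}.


K_4 has 4^{4 − 2} = 16 labelled spanning trees.
For each such spanning tree H, let X_H = 1 if all 3 edges of H are present in G. Then P[X_H = 1] = p^{3} = (1/4)^{3} = 1/64.
Summing the indicators: E[X] = Σ_H E[X_H] = 16 · p^{3} = 16 · 1/64 = 1/4.
Numerically: E[X] ≈ 0.25.

E[X] = 16 · (1/4)^{3} = 1/4 ≈ 0.25.


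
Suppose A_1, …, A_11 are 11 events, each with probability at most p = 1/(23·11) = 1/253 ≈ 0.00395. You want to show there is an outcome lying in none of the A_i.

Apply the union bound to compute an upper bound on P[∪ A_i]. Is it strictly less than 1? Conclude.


Union bound: P[∪_{i=1}^{11} A_i] ≤ Σ_i P[A_i] ≤ 11·p = 11·(1/253) = 1/23.
Numerically: 1/23 ≈ 0.04348.
Is 1/23 < 1? YES.
Since P[∪ A_i] ≤ 1/23 < 1, the complement has P[∩ A_i^c] ≥ 1 − 1/23 = 22/23 > 0, so some outcome avoids every A_i.

11·p = 1/23 ≈ 0.04348; existence CERTIFIED by the union bound.


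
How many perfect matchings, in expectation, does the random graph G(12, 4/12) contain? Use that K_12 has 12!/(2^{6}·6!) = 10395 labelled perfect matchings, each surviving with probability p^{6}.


K_12 has 12!/(2^{6}·6!) = 10395 labelled perfect matchings.
For each such perfect matching H, let X_H = 1 if all 6 edges of H are present in G. Then P[X_H = 1] = p^{6} = (1/3)^{6} = 1/729.
By linearity: E[X] = Σ_H E[X_H] = 10395 · p^{6} = 10395 · 1/729 = 385/27.
Numerically: E[X] ≈ 14.26.

E[X] = 10395 · (1/3)^{6} = 385/27 ≈ 14.26.


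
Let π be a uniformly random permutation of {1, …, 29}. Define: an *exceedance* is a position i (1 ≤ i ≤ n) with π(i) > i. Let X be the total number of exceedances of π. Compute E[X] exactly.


Write X = Σ_{i=1}^{29} X_i, where X_i = 1_{π(i) > i}.
For each fixed i, π(i) is uniform over {1, …, 29} (marginal of a uniform permutation), so P[π(i) > i] = (n − i)/n. Summing: Σ_{i=1}^{29} (n − i)/n = (0 + 1 + … + 28)/29 = 29(29 − 1)/(2·29) = (29 − 1)/2.
Hence E[X] = Σ_{i=1}^{29} (29 − i)/29 = 14 ≈ 14.000000.

E[X] = 14 = 14.000000.


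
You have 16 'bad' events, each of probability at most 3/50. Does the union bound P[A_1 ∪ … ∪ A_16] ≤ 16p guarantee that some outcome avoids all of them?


Union bound: P[∪_{i=1}^{16} A_i] ≤ Σ_i P[A_i] ≤ 16·p = 16·(3/50) = 24/25.
Numerically: 24/25 ≈ 0.960000.
Is 24/25 < 1? YES.
Since P[∪ A_i] ≤ 24/25 < 1, the complement has P[∩ A_i^c] ≥ 1 − 24/25 = 1/25 > 0, so some outcome avoids every A_i.

16·p = 24/25 ≈ 0.960000; existence CERTIFIED by the union bound.


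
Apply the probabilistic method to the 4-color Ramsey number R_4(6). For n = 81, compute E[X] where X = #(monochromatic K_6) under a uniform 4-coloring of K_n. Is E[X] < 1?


E[X] = C(81, 6) · 4^{1 − 15} = 324540216 · 4^{−14} = 324540216/268435456.
As a reduced fraction: E[X] = 40567527/33554432 ≈ 1.209007.
Is E[X] < 1? NO.
Since E[X] ≥ 1, the first-moment bound is inconclusive at n = 81; it does NOT by itself certify R_4(6) > 81.

E[X] = 40567527/33554432 ≈ 1.209007; E[X] ≥ 1; first-moment method inconclusive here.


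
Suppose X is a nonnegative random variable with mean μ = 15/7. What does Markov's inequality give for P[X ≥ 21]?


μ = E[X] = 15/7, a = 21.
Markov: P[X ≥ 21] ≤ μ/a = (15/7)/21 = 5/49.
Numerically: ≈ 0.10204.
(Since a = 21 > μ = 2.14286, the bound 5/49 is < 1 and informative.)

P[X ≥ 21] ≤ 5/49 ≈ 0.10204.


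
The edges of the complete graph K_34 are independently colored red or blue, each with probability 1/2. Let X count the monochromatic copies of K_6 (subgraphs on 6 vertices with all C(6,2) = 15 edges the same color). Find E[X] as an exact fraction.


Let X = Σ_S X_S over the C(34, 6) = 1344904 subsets S of size 6, where X_S = 1 if the K_6 on S is monochromatic.
For a fixed S, the K_6 on S has C(6, 2) = 15 edges. P[all 15 edges red] = (1/2)^15, and likewise for blue, so P[monochromatic] = 2·(1/2)^15 = 2^{1 − 15} = 1/16384.
By linearity of expectation: E[X] = C(34, 6) · 2^{1 − 15} = 1344904 · 1/16384 = 168113/2048.
Numerically: E[X] ≈ 82.0864.

E[X] = C(34,6)·2^(1−C(6,2)) = 168113/2048 ≈ 82.0864.


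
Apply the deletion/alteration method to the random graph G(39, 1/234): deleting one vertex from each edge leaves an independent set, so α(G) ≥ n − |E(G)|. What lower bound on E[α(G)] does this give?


E[|E(G)|] = C(39, 2)·p = 741 · (1/234) = 19/6.
E[α(G)] ≥ n − E[|E(G)|] = 39 − 19/6 = 215/6.
Numerically: ≈ 35.833.
(This is only a lower bound; the true E[α(G)] may be larger.)

E[α(G)] ≥ 215/6 ≈ 35.833.


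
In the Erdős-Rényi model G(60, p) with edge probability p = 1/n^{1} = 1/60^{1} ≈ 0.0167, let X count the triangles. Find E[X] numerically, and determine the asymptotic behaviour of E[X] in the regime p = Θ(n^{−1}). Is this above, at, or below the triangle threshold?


Number of potential triangles: C(60, 3) = 34220.
Each occurs with probability p³ ≈ (0.0167)³ ≈ 4.62963e-06.
By linearity: E[X] = C(60, 3)·p³ ≈ 34220 · 4.62963e-06 ≈ 0.158.
Here α = 1, so p = 1/n is exactly at the triangle threshold p ~ 1/n. Asymptotically E[X] → c³/6 = 1³/6 = 1/6 ≈ 0.167, a bounded constant. In this regime the triangle count is asymptotically Poisson(c³/6).

E[X] ≈ 0.158; in regime p = Θ(1/n^{1}) E[X] stays bounded (at the triangle threshold p ~ 1/n).


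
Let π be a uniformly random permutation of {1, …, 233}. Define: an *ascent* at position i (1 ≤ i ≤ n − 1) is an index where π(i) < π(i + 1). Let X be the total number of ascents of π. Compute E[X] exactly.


Write X = Σ X_I over i = 1, …, 232, with X_I the indicator of one ascent.
There are 232 indicators.
For each fixed i, the pair (π(i), π(i+1)) is a uniformly random ordered pair of distinct values from {1, …, 233}; by symmetry P[π(i) < π(i+1)] = 1/2.
By linearity: E[X] = 232 · (1/2) = (233 − 1) · (1/2) = 116 ≈ 116.000.

E[X] = 116 = 116.000.


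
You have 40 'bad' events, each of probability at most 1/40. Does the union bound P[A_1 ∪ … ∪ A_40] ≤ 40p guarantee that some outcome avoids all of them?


Union bound: P[∪_{i=1}^{40} A_i] ≤ Σ_i P[A_i] ≤ 40·p = 40·(1/40) = 1.
Numerically: 1 ≈ 1.00000.
Is 1 < 1? NO.
Since the bound 1 is ≥ 1, the union bound is uninformative here; it does NOT by itself certify existence.

40·p = 1 ≈ 1.00000; existence NOT certified by the union bound.


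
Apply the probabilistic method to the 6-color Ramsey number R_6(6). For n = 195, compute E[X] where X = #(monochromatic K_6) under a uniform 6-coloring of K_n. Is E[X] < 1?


E[X] = C(195, 6) · 6^{1 − 15} = 70656049360 · 6^{−14} = 70656049360/78364164096.
As a reduced fraction: E[X] = 4416003085/4897760256 ≈ 0.902.
Is E[X] < 1? YES.
Since E[X] < 1, there exists a 6-coloring of K_{195} with no monochromatic K_6; hence R_6(6) > 195.

E[X] = 4416003085/4897760256 ≈ 0.902; E[X] < 1, so R_6(6) > 195.


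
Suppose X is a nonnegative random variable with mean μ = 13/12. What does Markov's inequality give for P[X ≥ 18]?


μ = E[X] = 13/12, a = 18.
Markov: P[X ≥ 18] ≤ μ/a = (13/12)/18 = 13/216.
Numerically: ≈ 0.060.
(Since a = 18 > μ = 1.083, the bound 13/216 is < 1 and informative.)

P[X ≥ 18] ≤ 13/216 ≈ 0.060.


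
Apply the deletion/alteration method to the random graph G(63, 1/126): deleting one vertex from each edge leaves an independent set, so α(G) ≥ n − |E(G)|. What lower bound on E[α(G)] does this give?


E[|E(G)|] = C(63, 2)·p = 1953 · (1/126) = 31/2.
E[α(G)] ≥ n − E[|E(G)|] = 63 − 31/2 = 95/2.
Numerically: ≈ 47.500.
(This is only a lower bound; the true E[α(G)] may be larger.)

E[α(G)] ≥ 95/2 ≈ 47.500.


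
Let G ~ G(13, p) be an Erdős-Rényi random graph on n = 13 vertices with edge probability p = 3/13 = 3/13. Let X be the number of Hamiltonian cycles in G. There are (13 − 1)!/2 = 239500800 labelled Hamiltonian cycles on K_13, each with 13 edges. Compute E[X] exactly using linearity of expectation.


K_13 has (13 − 1)!/2 = 239500800 labelled Hamiltonian cycles.
For each such Hamiltonian cycle H, let X_H = 1 if all 13 edges of H are present in G. Then P[X_H = 1] = p^{13} = (3/13)^{13} = 1594323/302875106592253.
Summing the indicators: E[X] = Σ_H E[X_H] = 239500800 · p^{13} = 239500800 · 1594323/302875106592253 = 381841633958400/302875106592253.
Numerically: E[X] ≈ 1.2607.

E[X] = 239500800 · (3/13)^{13} = 381841633958400/302875106592253 ≈ 1.2607.


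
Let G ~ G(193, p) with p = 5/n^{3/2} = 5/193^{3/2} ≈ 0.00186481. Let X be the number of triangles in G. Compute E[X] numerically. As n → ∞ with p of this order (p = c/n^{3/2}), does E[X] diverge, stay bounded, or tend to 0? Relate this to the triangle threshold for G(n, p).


Number of potential triangles: C(193, 3) = 1179616.
Each occurs with probability p³ ≈ (0.00186481)³ ≈ 6.48488266e-09.
By linearity: E[X] = C(193, 3)·p³ ≈ 1179616 · 6.48488266e-09 ≈ 0.007650.
Since α = 3/2 > 1, p = c/n^{3/2} = o(1/n) is below the triangle threshold p ~ 1/n. Asymptotically E[X] ~ (c³/6)·n^{3(1−α)} = (5³/6)·n^{-1.5} → 0, so by Markov's inequality G has no triangles w.h.p.

E[X] ≈ 0.007650; in regime p = Θ(1/n^{3/2}) E[X] tends to 0 (below the triangle threshold p ~ 1/n).


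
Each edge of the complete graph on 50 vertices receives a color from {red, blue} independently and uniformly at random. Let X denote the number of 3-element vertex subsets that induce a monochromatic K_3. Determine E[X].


Let X = Σ_S X_S over the C(50, 3) = 19600 subsets S of size 3, where X_S = 1 if the K_3 on S is monochromatic.
For a fixed S, the K_3 on S has C(3, 2) = 3 edges. P[all 3 edges red] = (1/2)^3, and likewise for blue, so P[monochromatic] = 2·(1/2)^3 = 2^{1 − 3} = 1/4.
By linearity: E[X] = C(50, 3) · 2^{1 − 3} = 19600 · 1/4 = 4900.
Numerically: E[X] ≈ 4900.000000.

E[X] = C(50,3)·2^(1−C(3,2)) = 4900 ≈ 4900.000000.


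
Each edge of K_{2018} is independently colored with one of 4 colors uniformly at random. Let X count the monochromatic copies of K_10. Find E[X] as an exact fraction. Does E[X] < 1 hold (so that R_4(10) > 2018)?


E[X] = C(2018, 10) · 4^{1 − 45} = 301820606687612220663963508 · 4^{−44} = 301820606687612220663963508/309485009821345068724781056.
As a reduced fraction: E[X] = 75455151671903055165990877/77371252455336267181195264 ≈ 0.975235.
Is E[X] < 1? YES.
Since E[X] < 1, there exists a 4-coloring of K_{2018} with no monochromatic K_10; hence R_4(10) > 2018.

E[X] = 75455151671903055165990877/77371252455336267181195264 ≈ 0.975235; E[X] < 1, so R_4(10) > 2018.


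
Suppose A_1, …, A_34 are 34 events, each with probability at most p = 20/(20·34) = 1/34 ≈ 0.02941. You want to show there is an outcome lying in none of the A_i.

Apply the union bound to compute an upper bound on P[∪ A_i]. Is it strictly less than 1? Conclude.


Union bound: P[∪_{i=1}^{34} A_i] ≤ Σ_i P[A_i] ≤ 34·p = 34·(1/34) = 1.
Numerically: 1 ≈ 1.00000.
Is 1 < 1? NO.
Since the bound 1 is ≥ 1, the union bound is uninformative here; it does NOT by itself certify existence.

34·p = 1 ≈ 1.00000; existence NOT certified by the union bound.


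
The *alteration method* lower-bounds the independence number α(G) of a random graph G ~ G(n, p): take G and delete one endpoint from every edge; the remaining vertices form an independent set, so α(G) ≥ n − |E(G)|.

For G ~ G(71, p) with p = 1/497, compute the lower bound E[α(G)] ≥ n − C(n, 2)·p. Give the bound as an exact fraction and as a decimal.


E[|E(G)|] = C(71, 2)·p = 2485 · (1/497) = 5.
E[α(G)] ≥ n − E[|E(G)|] = 71 − 5 = 66.
Numerically: ≈ 66.00000.
(This is only a lower bound; the true E[α(G)] may be larger.)

E[α(G)] ≥ 66 ≈ 66.00000.


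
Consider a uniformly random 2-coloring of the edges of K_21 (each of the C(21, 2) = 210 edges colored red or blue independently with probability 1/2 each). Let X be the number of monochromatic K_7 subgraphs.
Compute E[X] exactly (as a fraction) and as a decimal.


Let X = Σ_S X_S over the C(21, 7) = 116280 subsets S of size 7, where X_S = 1 if the K_7 on S is monochromatic.
For a fixed S, the K_7 on S has C(7, 2) = 21 edges. P[all 21 edges red] = (1/2)^21, and likewise for blue, so P[monochromatic] = 2·(1/2)^21 = 2^{1 − 21} = 1/1048576.
Summing: E[X] = C(21, 7) · 2^{1 − 21} = 116280 · 1/1048576 = 14535/131072.
Numerically: E[X] ≈ 0.11089.

E[X] = C(21,7)·2^(1−C(7,2)) = 14535/131072 ≈ 0.11089.


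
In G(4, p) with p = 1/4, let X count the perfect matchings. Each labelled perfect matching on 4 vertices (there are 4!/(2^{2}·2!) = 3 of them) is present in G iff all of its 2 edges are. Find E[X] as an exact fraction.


K_4 has 4!/(2^{2}·2!) = 3 labelled perfect matchings.
For each such perfect matching H, let X_H = 1 if all 2 edges of H are present in G. Then P[X_H = 1] = p^{2} = (1/4)^{2} = 1/16.
By linearity of expectation: E[X] = Σ_H E[X_H] = 3 · p^{2} = 3 · 1/16 = 3/16.
Numerically: E[X] ≈ 0.188.

E[X] = 3 · (1/4)^{2} = 3/16 ≈ 0.188.


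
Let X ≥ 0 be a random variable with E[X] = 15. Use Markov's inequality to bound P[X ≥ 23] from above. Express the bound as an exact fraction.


μ = E[X] = 15, a = 23.
Markov: P[X ≥ 23] ≤ μ/a = (15)/23 = 15/23.
Numerically: ≈ 0.652.
(Since a = 23 > μ = 15.000, the bound 15/23 is < 1 and informative.)

P[X ≥ 23] ≤ 15/23 ≈ 0.652.


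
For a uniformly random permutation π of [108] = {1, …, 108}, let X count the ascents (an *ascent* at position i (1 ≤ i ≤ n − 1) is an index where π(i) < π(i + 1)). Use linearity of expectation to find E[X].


Write X = Σ X_I over i = 1, …, 107, with X_I the indicator of one ascent.
There are 107 indicators.
For each fixed i, the pair (π(i), π(i+1)) is a uniformly random ordered pair of distinct values from {1, …, 108}; by symmetry P[π(i) < π(i+1)] = 1/2.
By linearity: E[X] = 107 · (1/2) = (108 − 1) · (1/2) = 107/2 ≈ 53.5000.

E[X] = 107/2 = 53.5000.


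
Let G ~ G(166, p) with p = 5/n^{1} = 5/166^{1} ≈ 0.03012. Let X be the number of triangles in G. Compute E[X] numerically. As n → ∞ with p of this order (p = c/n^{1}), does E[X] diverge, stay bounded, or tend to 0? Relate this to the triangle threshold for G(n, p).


Number of potential triangles: C(166, 3) = 748660.
Each occurs with probability p³ ≈ (0.03012)³ ≈ 2.732661e-05.
By linearity: E[X] = C(166, 3)·p³ ≈ 748660 · 2.732661e-05 ≈ 20.4583.
Here α = 1, so p = 5/n is exactly at the triangle threshold p ~ 1/n. Asymptotically E[X] → c³/6 = 5³/6 = 125/6 ≈ 20.8333, a bounded constant. In this regime the triangle count is asymptotically Poisson(c³/6).

E[X] ≈ 20.4583; in regime p = Θ(1/n^{1}) E[X] stays bounded (at the triangle threshold p ~ 1/n).


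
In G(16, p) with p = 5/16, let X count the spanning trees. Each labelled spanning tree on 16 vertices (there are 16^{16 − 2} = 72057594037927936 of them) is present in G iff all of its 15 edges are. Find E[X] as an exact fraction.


K_16 has 16^{16 − 2} = 72057594037927936 labelled spanning trees.
For each such spanning tree H, let X_H = 1 if all 15 edges of H are present in G. Then P[X_H = 1] = p^{15} = (5/16)^{15} = 30517578125/1152921504606846976.
By linearity: E[X] = Σ_H E[X_H] = 72057594037927936 · p^{15} = 72057594037927936 · 30517578125/1152921504606846976 = 30517578125/16.
Numerically: E[X] ≈ 1.90735e+09.

E[X] = 72057594037927936 · (5/16)^{15} = 30517578125/16 ≈ 1.90735e+09.


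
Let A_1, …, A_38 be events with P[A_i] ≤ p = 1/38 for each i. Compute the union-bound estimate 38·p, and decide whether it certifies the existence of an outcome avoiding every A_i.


Union bound: P[∪_{i=1}^{38} A_i] ≤ Σ_i P[A_i] ≤ 38·p = 38·(1/38) = 1.
Numerically: 1 ≈ 1.000000.
Is 1 < 1? NO.
Since the bound 1 is ≥ 1, the union bound is uninformative here; it does NOT by itself certify existence.

38·p = 1 ≈ 1.000000; existence NOT certified by the union bound.


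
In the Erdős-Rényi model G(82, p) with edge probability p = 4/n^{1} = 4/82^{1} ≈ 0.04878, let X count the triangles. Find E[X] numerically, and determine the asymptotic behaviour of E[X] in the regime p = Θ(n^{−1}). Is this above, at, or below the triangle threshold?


Number of potential triangles: C(82, 3) = 88560.
Each occurs with probability p³ ≈ (0.04878)³ ≈ 1.160749e-04.
By linearity: E[X] = C(82, 3)·p³ ≈ 88560 · 1.160749e-04 ≈ 10.2796.
Here α = 1, so p = 4/n is exactly at the triangle threshold p ~ 1/n. Asymptotically E[X] → c³/6 = 4³/6 = 32/3 ≈ 10.6667, a bounded constant. In this regime the triangle count is asymptotically Poisson(c³/6).

E[X] ≈ 10.2796; in regime p = Θ(1/n^{1}) E[X] stays bounded (at the triangle threshold p ~ 1/n).


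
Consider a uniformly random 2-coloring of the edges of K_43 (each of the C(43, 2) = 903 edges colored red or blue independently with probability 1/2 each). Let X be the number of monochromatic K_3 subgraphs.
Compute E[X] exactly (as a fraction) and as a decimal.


Let X = Σ_S X_S over the C(43, 3) = 12341 subsets S of size 3, where X_S = 1 if the K_3 on S is monochromatic.
For a fixed S, the K_3 on S has C(3, 2) = 3 edges. P[all 3 edges red] = (1/2)^3, and likewise for blue, so P[monochromatic] = 2·(1/2)^3 = 2^{1 − 3} = 1/4.
By linearity of expectation: E[X] = C(43, 3) · 2^{1 − 3} = 12341 · 1/4 = 12341/4.
Numerically: E[X] ≈ 3085.250000.

E[X] = C(43,3)·2^(1−C(3,2)) = 12341/4 ≈ 3085.250000.


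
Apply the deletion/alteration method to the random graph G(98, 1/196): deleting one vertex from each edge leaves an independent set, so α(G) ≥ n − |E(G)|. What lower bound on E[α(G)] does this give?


E[|E(G)|] = C(98, 2)·p = 4753 · (1/196) = 97/4.
E[α(G)] ≥ n − E[|E(G)|] = 98 − 97/4 = 295/4.
Numerically: ≈ 73.750.
(This is only a lower bound; the true E[α(G)] may be larger.)

E[α(G)] ≥ 295/4 ≈ 73.750.


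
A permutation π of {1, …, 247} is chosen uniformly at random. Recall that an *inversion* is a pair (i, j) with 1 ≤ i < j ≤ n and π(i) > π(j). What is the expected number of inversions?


Write X = Σ X_I over the C(247, 2) = 30381 pairs i < j, with X_I the indicator of one inversion.
There are 30381 indicators.
For each fixed pair i < j, the values π(i) and π(j) are two distinct elements of {1, …, 247} in uniformly random order; by symmetry P[π(i) > π(j)] = 1/2.
By linearity: E[X] = 30381 · (1/2) = C(247, 2) · (1/2) = 30381/2 = 30381/2 ≈ 15190.500.

E[X] = 30381/2 = 15190.500.


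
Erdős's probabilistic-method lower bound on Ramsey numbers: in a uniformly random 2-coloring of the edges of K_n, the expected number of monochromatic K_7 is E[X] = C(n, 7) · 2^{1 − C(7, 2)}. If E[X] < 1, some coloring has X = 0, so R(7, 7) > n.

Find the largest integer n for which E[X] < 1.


We need C(n, 7) · 2^{1 − 21} < 1, i.e. C(n, 7) < 2^{21 − 1} = 1048576.
Check values of n near the boundary:
  n = 24: C(24, 7) = 346104; 346104 < 1048576? YES
  n = 25: C(25, 7) = 480700; 480700 < 1048576? YES
  n = 26: C(26, 7) = 657800; 657800 < 1048576? YES
  n = 27: C(27, 7) = 888030; 888030 < 1048576? YES
  n = 28: C(28, 7) = 1184040; 1184040 < 1048576? NO
  n = 29: C(29, 7) = 1560780; 1560780 < 1048576? NO
The largest n with C(n, 7) < 1048576 is n = 27 (where E[X] = 444015/524288 ≈ 0.8468914). Hence R(7, 7) > 27, i.e. R(7, 7) ≥ 28.

Largest n = 27; hence R(7, 7) > 27.


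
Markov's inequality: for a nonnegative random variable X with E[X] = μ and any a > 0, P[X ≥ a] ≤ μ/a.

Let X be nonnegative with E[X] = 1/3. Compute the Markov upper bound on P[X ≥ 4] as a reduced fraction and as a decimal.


μ = E[X] = 1/3, a = 4.
Markov: P[X ≥ 4] ≤ μ/a = (1/3)/4 = 1/12.
Numerically: ≈ 0.083.
(Since a = 4 > μ = 0.333, the bound 1/12 is < 1 and informative.)

P[X ≥ 4] ≤ 1/12 ≈ 0.083.


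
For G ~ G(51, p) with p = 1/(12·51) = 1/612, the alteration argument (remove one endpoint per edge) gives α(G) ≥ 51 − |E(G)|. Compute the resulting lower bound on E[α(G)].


E[|E(G)|] = C(51, 2)·p = 1275 · (1/612) = 25/12.
E[α(G)] ≥ n − E[|E(G)|] = 51 − 25/12 = 587/12.
Numerically: ≈ 48.916667.
(This is only a lower bound; the true E[α(G)] may be larger.)

E[α(G)] ≥ 587/12 ≈ 48.916667.


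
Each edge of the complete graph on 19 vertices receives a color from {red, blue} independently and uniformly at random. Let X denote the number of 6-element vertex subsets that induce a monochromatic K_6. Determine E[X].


Let X = Σ_S X_S over the C(19, 6) = 27132 subsets S of size 6, where X_S = 1 if the K_6 on S is monochromatic.
For a fixed S, the K_6 on S has C(6, 2) = 15 edges. P[all 15 edges red] = (1/2)^15, and likewise for blue, so P[monochromatic] = 2·(1/2)^15 = 2^{1 − 15} = 1/16384.
By linearity: E[X] = C(19, 6) · 2^{1 − 15} = 27132 · 1/16384 = 6783/4096.
Numerically: E[X] ≈ 1.65601.

E[X] = C(19,6)·2^(1−C(6,2)) = 6783/4096 ≈ 1.65601.


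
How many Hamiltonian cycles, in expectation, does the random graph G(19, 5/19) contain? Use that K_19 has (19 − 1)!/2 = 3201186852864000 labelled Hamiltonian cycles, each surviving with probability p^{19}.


K_19 has (19 − 1)!/2 = 3201186852864000 labelled Hamiltonian cycles.
For each such Hamiltonian cycle H, let X_H = 1 if all 19 edges of H are present in G. Then P[X_H = 1] = p^{19} = (5/19)^{19} = 19073486328125/1978419655660313589123979.
Summing the indicators: E[X] = Σ_H E[X_H] = 3201186852864000 · p^{19} = 3201186852864000 · 19073486328125/1978419655660313589123979 = 61057793671875000000000000000/1978419655660313589123979.
Numerically: E[X] ≈ 3.09e+04.

E[X] = 3201186852864000 · (5/19)^{19} = 61057793671875000000000000000/1978419655660313589123979 ≈ 3.09e+04.


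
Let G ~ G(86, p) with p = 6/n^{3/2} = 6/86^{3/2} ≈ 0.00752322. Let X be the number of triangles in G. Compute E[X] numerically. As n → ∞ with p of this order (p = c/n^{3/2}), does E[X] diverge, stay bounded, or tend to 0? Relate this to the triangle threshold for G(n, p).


Number of potential triangles: C(86, 3) = 102340.
Each occurs with probability p³ ≈ (0.00752322)³ ≈ 4.25804964e-07.
By linearity: E[X] = C(86, 3)·p³ ≈ 102340 · 4.25804964e-07 ≈ 0.043577.
Since α = 3/2 > 1, p = c/n^{3/2} = o(1/n) is below the triangle threshold p ~ 1/n. Asymptotically E[X] ~ (c³/6)·n^{3(1−α)} = (6³/6)·n^{-1.5} → 0, so by Markov's inequality G has no triangles w.h.p.

E[X] ≈ 0.043577; in regime p = Θ(1/n^{3/2}) E[X] tends to 0 (below the triangle threshold p ~ 1/n).


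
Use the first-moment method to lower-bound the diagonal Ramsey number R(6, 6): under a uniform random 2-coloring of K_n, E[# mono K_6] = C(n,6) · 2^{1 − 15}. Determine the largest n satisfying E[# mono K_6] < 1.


We need C(n, 6) · 2^{1 − 15} < 1, i.e. C(n, 6) < 2^{15 − 1} = 16384.
Check values of n near the boundary:
  n = 13: C(13, 6) = 1716; 1716 < 16384? YES
  n = 14: C(14, 6) = 3003; 3003 < 16384? YES
  n = 15: C(15, 6) = 5005; 5005 < 16384? YES
  n = 16: C(16, 6) = 8008; 8008 < 16384? YES
  n = 17: C(17, 6) = 12376; 12376 < 16384? YES
  n = 18: C(18, 6) = 18564; 18564 < 16384? NO
  n = 19: C(19, 6) = 27132; 27132 < 16384? NO
  n = 20: C(20, 6) = 38760; 38760 < 16384? NO
The largest n with C(n, 6) < 16384 is n = 17 (where E[X] = 1547/2048 ≈ 0.755371). Hence R(6, 6) > 17, i.e. R(6, 6) ≥ 18.

Largest n = 17; hence R(6, 6) > 17.


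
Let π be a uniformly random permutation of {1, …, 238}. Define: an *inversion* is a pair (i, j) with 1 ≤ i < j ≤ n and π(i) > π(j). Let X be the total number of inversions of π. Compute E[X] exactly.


Write X = Σ X_I over the C(238, 2) = 28203 pairs i < j, with X_I the indicator of one inversion.
There are 28203 indicators.
For each fixed pair i < j, the values π(i) and π(j) are two distinct elements of {1, …, 238} in uniformly random order; by symmetry P[π(i) > π(j)] = 1/2.
By linearity: E[X] = 28203 · (1/2) = C(238, 2) · (1/2) = 28203/2 = 28203/2 ≈ 14101.50000.

E[X] = 28203/2 = 14101.50000.


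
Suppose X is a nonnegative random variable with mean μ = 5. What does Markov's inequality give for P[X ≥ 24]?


μ = E[X] = 5, a = 24.
Markov: P[X ≥ 24] ≤ μ/a = (5)/24 = 5/24.
Numerically: ≈ 0.208.
(Since a = 24 > μ = 5.000, the bound 5/24 is < 1 and informative.)

P[X ≥ 24] ≤ 5/24 ≈ 0.208.


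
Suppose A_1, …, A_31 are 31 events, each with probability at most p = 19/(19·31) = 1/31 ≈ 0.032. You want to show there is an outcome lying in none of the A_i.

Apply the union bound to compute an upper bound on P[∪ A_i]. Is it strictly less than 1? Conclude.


Union bound: P[∪_{i=1}^{31} A_i] ≤ Σ_i P[A_i] ≤ 31·p = 31·(1/31) = 1.
Numerically: 1 ≈ 1.000.
Is 1 < 1? NO.
Since the bound 1 is ≥ 1, the union bound is uninformative here; it does NOT by itself certify existence.

31·p = 1 ≈ 1.000; existence NOT certified by the union bound.


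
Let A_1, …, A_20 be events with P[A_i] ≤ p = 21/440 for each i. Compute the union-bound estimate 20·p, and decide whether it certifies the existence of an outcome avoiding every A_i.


Union bound: P[∪_{i=1}^{20} A_i] ≤ Σ_i P[A_i] ≤ 20·p = 20·(21/440) = 21/22.
Numerically: 21/22 ≈ 0.9545.
Is 21/22 < 1? YES.
Since P[∪ A_i] ≤ 21/22 < 1, the complement has P[∩ A_i^c] ≥ 1 − 21/22 = 1/22 > 0, so some outcome avoids every A_i.

20·p = 21/22 ≈ 0.9545; existence CERTIFIED by the union bound.


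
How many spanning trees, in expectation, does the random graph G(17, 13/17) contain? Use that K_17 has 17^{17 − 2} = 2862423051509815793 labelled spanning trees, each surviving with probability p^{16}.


K_17 has 17^{17 − 2} = 2862423051509815793 labelled spanning trees.
For each such spanning tree H, let X_H = 1 if all 16 edges of H are present in G. Then P[X_H = 1] = p^{16} = (13/17)^{16} = 665416609183179841/48661191875666868481.
Summing the indicators: E[X] = Σ_H E[X_H] = 2862423051509815793 · p^{16} = 2862423051509815793 · 665416609183179841/48661191875666868481 = 665416609183179841/17.
Numerically: E[X] ≈ 3.91e+16.

E[X] = 2862423051509815793 · (13/17)^{16} = 665416609183179841/17 ≈ 3.91e+16.


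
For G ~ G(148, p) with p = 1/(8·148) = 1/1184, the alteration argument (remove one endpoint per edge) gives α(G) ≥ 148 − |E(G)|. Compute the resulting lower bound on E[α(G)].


E[|E(G)|] = C(148, 2)·p = 10878 · (1/1184) = 147/16.
E[α(G)] ≥ n − E[|E(G)|] = 148 − 147/16 = 2221/16.
Numerically: ≈ 138.812500.
(This is only a lower bound; the true E[α(G)] may be larger.)

E[α(G)] ≥ 2221/16 ≈ 138.812500.


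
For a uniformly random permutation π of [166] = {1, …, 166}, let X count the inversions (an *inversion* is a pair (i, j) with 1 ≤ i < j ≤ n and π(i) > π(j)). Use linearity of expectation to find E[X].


Write X = Σ X_I over the C(166, 2) = 13695 pairs i < j, with X_I the indicator of one inversion.
There are 13695 indicators.
For each fixed pair i < j, the values π(i) and π(j) are two distinct elements of {1, …, 166} in uniformly random order; by symmetry P[π(i) > π(j)] = 1/2.
By linearity: E[X] = 13695 · (1/2) = C(166, 2) · (1/2) = 13695/2 = 13695/2 ≈ 6847.500000.

E[X] = 13695/2 = 6847.500000.


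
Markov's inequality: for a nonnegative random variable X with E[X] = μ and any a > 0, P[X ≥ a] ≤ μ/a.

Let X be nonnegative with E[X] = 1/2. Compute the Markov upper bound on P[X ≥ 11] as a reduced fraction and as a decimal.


μ = E[X] = 1/2, a = 11.
Markov: P[X ≥ 11] ≤ μ/a = (1/2)/11 = 1/22.
Numerically: ≈ 0.04545.
(Since a = 11 > μ = 0.50000, the bound 1/22 is < 1 and informative.)

P[X ≥ 11] ≤ 1/22 ≈ 0.04545.


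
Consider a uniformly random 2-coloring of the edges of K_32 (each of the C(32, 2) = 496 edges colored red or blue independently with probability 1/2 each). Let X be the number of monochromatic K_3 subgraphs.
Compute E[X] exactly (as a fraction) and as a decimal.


Let X = Σ_S X_S over the C(32, 3) = 4960 subsets S of size 3, where X_S = 1 if the K_3 on S is monochromatic.
For a fixed S, the K_3 on S has C(3, 2) = 3 edges. P[all 3 edges red] = (1/2)^3, and likewise for blue, so P[monochromatic] = 2·(1/2)^3 = 2^{1 − 3} = 1/4.
By linearity of expectation: E[X] = C(32, 3) · 2^{1 − 3} = 4960 · 1/4 = 1240.
Numerically: E[X] ≈ 1240.000000.

E[X] = C(32,3)·2^(1−C(3,2)) = 1240 ≈ 1240.000000.


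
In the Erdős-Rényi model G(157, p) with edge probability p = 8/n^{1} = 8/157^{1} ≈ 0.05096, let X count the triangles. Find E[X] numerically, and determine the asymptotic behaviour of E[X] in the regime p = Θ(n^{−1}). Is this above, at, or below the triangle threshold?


Number of potential triangles: C(157, 3) = 632710.
Each occurs with probability p³ ≈ (0.05096)³ ≈ 1.323034e-04.
By linearity: E[X] = C(157, 3)·p³ ≈ 632710 · 1.323034e-04 ≈ 83.7097.
Here α = 1, so p = 8/n is exactly at the triangle threshold p ~ 1/n. Asymptotically E[X] → c³/6 = 8³/6 = 256/3 ≈ 85.3333, a bounded constant. In this regime the triangle count is asymptotically Poisson(c³/6).

E[X] ≈ 83.7097; in regime p = Θ(1/n^{1}) E[X] stays bounded (at the triangle threshold p ~ 1/n).


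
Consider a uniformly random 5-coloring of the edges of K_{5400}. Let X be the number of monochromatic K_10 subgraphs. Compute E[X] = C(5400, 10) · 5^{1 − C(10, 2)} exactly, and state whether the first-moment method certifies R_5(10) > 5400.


E[X] = C(5400, 10) · 5^{1 − 45} = 5761735538961887279463031445160 · 5^{−44} = 5761735538961887279463031445160/5684341886080801486968994140625.
As a reduced fraction: E[X] = 1152347107792377455892606289032/1136868377216160297393798828125 ≈ 1.013615.
Is E[X] < 1? NO.
Since E[X] ≥ 1, the first-moment bound is inconclusive at n = 5400; it does NOT by itself certify R_5(10) > 5400.

E[X] = 1152347107792377455892606289032/1136868377216160297393798828125 ≈ 1.013615; E[X] ≥ 1; first-moment method inconclusive here.


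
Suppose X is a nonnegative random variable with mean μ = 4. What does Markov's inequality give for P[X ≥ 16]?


μ = E[X] = 4, a = 16.
Markov: P[X ≥ 16] ≤ μ/a = (4)/16 = 1/4.
Numerically: ≈ 0.2500.
(Since a = 16 > μ = 4.0000, the bound 1/4 is < 1 and informative.)

P[X ≥ 16] ≤ 1/4 ≈ 0.2500.


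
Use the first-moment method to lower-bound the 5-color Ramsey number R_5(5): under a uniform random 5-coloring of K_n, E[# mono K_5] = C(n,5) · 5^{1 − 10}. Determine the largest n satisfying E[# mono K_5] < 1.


We need C(n, 5) · 5^{1 − 10} < 1, i.e. C(n, 5) < 5^{10 − 1} = 1953125.
Check values of n near the boundary:
  n = 47: C(47, 5) = 1533939; 1533939 < 1953125? YES
  n = 48: C(48, 5) = 1712304; 1712304 < 1953125? YES
  n = 49: C(49, 5) = 1906884; 1906884 < 1953125? YES
  n = 50: C(50, 5) = 2118760; 2118760 < 1953125? NO
The largest n with C(n, 5) < 1953125 is n = 49 (where E[X] = 1906884/1953125 ≈ 0.97632). Hence R_5(5) > 49, i.e. R_5(5) ≥ 50.

Largest n = 49; hence R_5(5) > 49.


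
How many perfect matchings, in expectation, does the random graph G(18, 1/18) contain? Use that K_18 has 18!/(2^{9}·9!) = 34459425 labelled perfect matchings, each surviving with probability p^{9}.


K_18 has 18!/(2^{9}·9!) = 34459425 labelled perfect matchings.
For each such perfect matching H, let X_H = 1 if all 9 edges of H are present in G. Then P[X_H = 1] = p^{9} = (1/18)^{9} = 1/198359290368.
Summing the indicators: E[X] = Σ_H E[X_H] = 34459425 · p^{9} = 34459425 · 1/198359290368 = 425425/2448880128.
Numerically: E[X] ≈ 0.000174.

E[X] = 34459425 · (1/18)^{9} = 425425/2448880128 ≈ 0.000174.


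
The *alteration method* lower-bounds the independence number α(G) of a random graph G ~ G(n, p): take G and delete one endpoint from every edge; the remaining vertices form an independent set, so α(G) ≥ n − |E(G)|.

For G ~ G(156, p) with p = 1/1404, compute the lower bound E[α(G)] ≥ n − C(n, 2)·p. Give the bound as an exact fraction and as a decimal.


E[|E(G)|] = C(156, 2)·p = 12090 · (1/1404) = 155/18.
E[α(G)] ≥ n − E[|E(G)|] = 156 − 155/18 = 2653/18.
Numerically: ≈ 147.388889.
(This is only a lower bound; the true E[α(G)] may be larger.)

E[α(G)] ≥ 2653/18 ≈ 147.388889.


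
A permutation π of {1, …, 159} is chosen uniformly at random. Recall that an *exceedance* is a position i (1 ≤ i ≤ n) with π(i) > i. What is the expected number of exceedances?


Write X = Σ_{i=1}^{159} X_i, where X_i = 1_{π(i) > i}.
For each fixed i, π(i) is uniform over {1, …, 159} (marginal of a uniform permutation), so P[π(i) > i] = (n − i)/n. Summing: Σ_{i=1}^{159} (n − i)/n = (0 + 1 + … + 158)/159 = 159(159 − 1)/(2·159) = (159 − 1)/2.
Hence E[X] = Σ_{i=1}^{159} (159 − i)/159 = 79 ≈ 79.000000.

E[X] = 79 = 79.000000.


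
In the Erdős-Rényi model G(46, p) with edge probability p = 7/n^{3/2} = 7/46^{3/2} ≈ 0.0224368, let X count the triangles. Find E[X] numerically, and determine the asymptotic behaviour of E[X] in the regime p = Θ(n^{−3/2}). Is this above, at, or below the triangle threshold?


Number of potential triangles: C(46, 3) = 15180.
Each occurs with probability p³ ≈ (0.0224368)³ ≈ 1.12949387e-05.
By linearity: E[X] = C(46, 3)·p³ ≈ 15180 · 1.12949387e-05 ≈ 0.171457.
Since α = 3/2 > 1, p = c/n^{3/2} = o(1/n) is below the triangle threshold p ~ 1/n. Asymptotically E[X] ~ (c³/6)·n^{3(1−α)} = (7³/6)·n^{-1.5} → 0, so by Markov's inequality G has no triangles w.h.p.

E[X] ≈ 0.171457; in regime p = Θ(1/n^{3/2}) E[X] tends to 0 (below the triangle threshold p ~ 1/n).


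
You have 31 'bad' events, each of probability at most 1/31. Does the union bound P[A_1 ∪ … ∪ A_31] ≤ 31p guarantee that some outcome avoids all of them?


Union bound: P[∪_{i=1}^{31} A_i] ≤ Σ_i P[A_i] ≤ 31·p = 31·(1/31) = 1.
Numerically: 1 ≈ 1.00000.
Is 1 < 1? NO.
Since the bound 1 is ≥ 1, the union bound is uninformative here; it does NOT by itself certify existence.

31·p = 1 ≈ 1.00000; existence NOT certified by the union bound.


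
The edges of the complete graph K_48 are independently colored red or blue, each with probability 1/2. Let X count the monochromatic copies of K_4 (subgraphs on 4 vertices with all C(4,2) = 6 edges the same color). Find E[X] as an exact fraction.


Let X = Σ_S X_S over the C(48, 4) = 194580 subsets S of size 4, where X_S = 1 if the K_4 on S is monochromatic.
For a fixed S, the K_4 on S has C(4, 2) = 6 edges. P[all 6 edges red] = (1/2)^6, and likewise for blue, so P[monochromatic] = 2·(1/2)^6 = 2^{1 − 6} = 1/32.
Summing: E[X] = C(48, 4) · 2^{1 − 6} = 194580 · 1/32 = 48645/8.
Numerically: E[X] ≈ 6080.625000.

E[X] = C(48,4)·2^(1−C(4,2)) = 48645/8 ≈ 6080.625000.


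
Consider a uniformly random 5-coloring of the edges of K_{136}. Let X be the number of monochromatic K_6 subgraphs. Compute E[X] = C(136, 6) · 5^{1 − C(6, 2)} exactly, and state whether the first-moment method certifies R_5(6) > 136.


E[X] = C(136, 6) · 5^{1 − 15} = 7858539612 · 5^{−14} = 7858539612/6103515625.
As a reduced fraction: E[X] = 7858539612/6103515625 ≈ 1.2875431.
Is E[X] < 1? NO.
Since E[X] ≥ 1, the first-moment bound is inconclusive at n = 136; it does NOT by itself certify R_5(6) > 136.

E[X] = 7858539612/6103515625 ≈ 1.2875431; E[X] ≥ 1; first-moment method inconclusive here.


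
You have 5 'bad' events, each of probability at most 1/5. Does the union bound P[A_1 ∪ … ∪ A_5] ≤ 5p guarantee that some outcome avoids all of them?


Union bound: P[∪_{i=1}^{5} A_i] ≤ Σ_i P[A_i] ≤ 5·p = 5·(1/5) = 1.
Numerically: 1 ≈ 1.0000000.
Is 1 < 1? NO.
Since the bound 1 is ≥ 1, the union bound is uninformative here; it does NOT by itself certify existence.

5·p = 1 ≈ 1.0000000; existence NOT certified by the union bound.


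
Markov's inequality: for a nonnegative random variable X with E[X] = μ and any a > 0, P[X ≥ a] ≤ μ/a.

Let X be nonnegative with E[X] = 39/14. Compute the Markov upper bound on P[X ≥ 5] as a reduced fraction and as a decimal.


μ = E[X] = 39/14, a = 5.
Markov: P[X ≥ 5] ≤ μ/a = (39/14)/5 = 39/70.
Numerically: ≈ 0.5571.
(Since a = 5 > μ = 2.7857, the bound 39/70 is < 1 and informative.)

P[X ≥ 5] ≤ 39/70 ≈ 0.5571.


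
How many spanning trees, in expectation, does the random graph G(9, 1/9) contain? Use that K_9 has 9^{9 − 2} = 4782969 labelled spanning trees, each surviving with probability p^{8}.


K_9 has 9^{9 − 2} = 4782969 labelled spanning trees.
For each such spanning tree H, let X_H = 1 if all 8 edges of H are present in G. Then P[X_H = 1] = p^{8} = (1/9)^{8} = 1/43046721.
By linearity of expectation: E[X] = Σ_H E[X_H] = 4782969 · p^{8} = 4782969 · 1/43046721 = 1/9.
Numerically: E[X] ≈ 0.11111.

E[X] = 4782969 · (1/9)^{8} = 1/9 ≈ 0.11111.


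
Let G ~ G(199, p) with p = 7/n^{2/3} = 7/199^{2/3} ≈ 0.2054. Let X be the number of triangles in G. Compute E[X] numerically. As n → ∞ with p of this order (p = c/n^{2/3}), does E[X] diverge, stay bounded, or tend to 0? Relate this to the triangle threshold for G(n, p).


Number of potential triangles: C(199, 3) = 1293699.
Each occurs with probability p³ ≈ (0.2054)³ ≈ 8.661397e-03.
By linearity: E[X] = C(199, 3)·p³ ≈ 1293699 · 8.661397e-03 ≈ 11205.2412.
Since α = 2/3 < 1, p = c/n^{2/3} ≫ 1/n is above the triangle threshold p ~ 1/n. Asymptotically E[X] ~ (c³/6)·n^{3(1−α)} = (7³/6)·n^{1} → ∞; triangles are abundant w.h.p.

E[X] ≈ 11205.2412; in regime p = Θ(1/n^{2/3}) E[X] diverges (above the triangle threshold p ~ 1/n).


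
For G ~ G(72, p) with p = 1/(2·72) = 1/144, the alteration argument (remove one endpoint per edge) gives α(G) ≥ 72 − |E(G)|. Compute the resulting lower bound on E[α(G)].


E[|E(G)|] = C(72, 2)·p = 2556 · (1/144) = 71/4.
E[α(G)] ≥ n − E[|E(G)|] = 72 − 71/4 = 217/4.
Numerically: ≈ 54.250.
(This is only a lower bound; the true E[α(G)] may be larger.)

E[α(G)] ≥ 217/4 ≈ 54.250.
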